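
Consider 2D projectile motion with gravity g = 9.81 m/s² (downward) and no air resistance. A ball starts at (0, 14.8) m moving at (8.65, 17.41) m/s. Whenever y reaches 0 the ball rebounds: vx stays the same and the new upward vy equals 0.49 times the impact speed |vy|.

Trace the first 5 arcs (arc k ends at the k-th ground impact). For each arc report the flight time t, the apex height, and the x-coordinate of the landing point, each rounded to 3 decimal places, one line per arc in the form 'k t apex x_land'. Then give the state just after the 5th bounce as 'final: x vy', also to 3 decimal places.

Arc 1: start y=14.800, vy=17.410 → t=4.258, apex=30.249, x_land=36.832, impact vy=-24.362
  bounce: vy ← 0.49·24.362 = 11.937
Arc 2: start y=0.000, vy=11.937 → t=2.434, apex=7.263, x_land=57.883, impact vy=-11.937
  bounce: vy ← 0.49·11.937 = 5.849
Arc 3: start y=0.000, vy=5.849 → t=1.192, apex=1.744, x_land=68.199, impact vy=-5.849
  bounce: vy ← 0.49·5.849 = 2.866
Arc 4: start y=0.000, vy=2.866 → t=0.584, apex=0.419, x_land=73.253, impact vy=-2.866
  bounce: vy ← 0.49·2.866 = 1.404
Arc 5: start y=0.000, vy=1.404 → t=0.286, apex=0.101, x_land=75.730, impact vy=-1.404
  bounce: vy ← 0.49·1.404 = 0.688

1 4.258 30.249 36.832
2 2.434 7.263 57.883
3 1.192 1.744 68.199
4 0.584 0.419 73.253
5 0.286 0.101 75.730
final: 75.730 0.688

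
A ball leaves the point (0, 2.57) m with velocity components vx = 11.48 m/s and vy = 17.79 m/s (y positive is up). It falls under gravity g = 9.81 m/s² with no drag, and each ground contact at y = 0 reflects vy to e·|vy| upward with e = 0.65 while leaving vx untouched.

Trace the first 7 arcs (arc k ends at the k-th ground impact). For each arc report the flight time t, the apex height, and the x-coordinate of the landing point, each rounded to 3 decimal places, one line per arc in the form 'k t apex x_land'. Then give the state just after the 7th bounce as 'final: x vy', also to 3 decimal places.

Arc 1: start y=2.570, vy=17.790 → t=3.766, apex=18.701, x_land=43.234, impact vy=-19.155
  bounce: vy ← 0.65·19.155 = 12.451
Arc 2: start y=0.000, vy=12.451 → t=2.538, apex=7.901, x_land=72.374, impact vy=-12.451
  bounce: vy ← 0.65·12.451 = 8.093
Arc 3: start y=0.000, vy=8.093 → t=1.650, apex=3.338, x_land=91.316, impact vy=-8.093
  bounce: vy ← 0.65·8.093 = 5.260
Arc 4: start y=0.000, vy=5.260 → t=1.072, apex=1.410, x_land=103.627, impact vy=-5.260
  bounce: vy ← 0.65·5.260 = 3.419
Arc 5: start y=0.000, vy=3.419 → t=0.697, apex=0.596, x_land=111.630, impact vy=-3.419
  bounce: vy ← 0.65·3.419 = 2.223
Arc 6: start y=0.000, vy=2.223 → t=0.453, apex=0.252, x_land=116.832, impact vy=-2.223
  bounce: vy ← 0.65·2.223 = 1.445
Arc 7: start y=0.000, vy=1.445 → t=0.295, apex=0.106, x_land=120.213, impact vy=-1.445
  bounce: vy ← 0.65·1.445 = 0.939

1 3.766 18.701 43.234
2 2.538 7.901 72.374
3 1.650 3.338 91.316
4 1.072 1.410 103.627
5 0.697 0.596 111.630
6 0.453 0.252 116.832
7 0.295 0.106 120.213
final: 120.213 0.939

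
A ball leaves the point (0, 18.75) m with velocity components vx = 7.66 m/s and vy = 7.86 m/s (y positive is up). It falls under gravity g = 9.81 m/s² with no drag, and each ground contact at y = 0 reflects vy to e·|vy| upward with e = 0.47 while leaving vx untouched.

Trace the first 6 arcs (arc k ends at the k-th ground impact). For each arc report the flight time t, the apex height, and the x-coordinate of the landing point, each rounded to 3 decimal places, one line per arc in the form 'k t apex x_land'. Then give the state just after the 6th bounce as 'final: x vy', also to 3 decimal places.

Arc 1: start y=18.750, vy=7.860 → t=2.914, apex=21.899, x_land=22.323, impact vy=-20.728
  bounce: vy ← 0.47·20.728 = 9.742
Arc 2: start y=0.000, vy=9.742 → t=1.986, apex=4.837, x_land=37.537, impact vy=-9.742
  bounce: vy ← 0.47·9.742 = 4.579
Arc 3: start y=0.000, vy=4.579 → t=0.934, apex=1.069, x_land=44.687, impact vy=-4.579
  bounce: vy ← 0.47·4.579 = 2.152
Arc 4: start y=0.000, vy=2.152 → t=0.439, apex=0.236, x_land=48.048, impact vy=-2.152
  bounce: vy ← 0.47·2.152 = 1.011
Arc 5: start y=0.000, vy=1.011 → t=0.206, apex=0.052, x_land=49.628, impact vy=-1.011
  bounce: vy ← 0.47·1.011 = 0.475
Arc 6: start y=0.000, vy=0.475 → t=0.097, apex=0.012, x_land=50.370, impact vy=-0.475
  bounce: vy ← 0.47·0.475 = 0.223

1 2.914 21.899 22.323
2 1.986 4.837 37.537
3 0.934 1.069 44.687
4 0.439 0.236 48.048
5 0.206 0.052 49.628
6 0.097 0.012 50.370
final: 50.370 0.223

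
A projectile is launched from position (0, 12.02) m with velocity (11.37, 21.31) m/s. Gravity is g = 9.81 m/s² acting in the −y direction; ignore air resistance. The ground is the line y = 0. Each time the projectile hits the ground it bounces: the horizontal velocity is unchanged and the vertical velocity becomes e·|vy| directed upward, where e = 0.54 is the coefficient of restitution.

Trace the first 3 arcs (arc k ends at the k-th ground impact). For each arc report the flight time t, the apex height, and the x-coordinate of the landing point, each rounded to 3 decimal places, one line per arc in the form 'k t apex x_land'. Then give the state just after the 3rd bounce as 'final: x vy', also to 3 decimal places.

1 4.850 35.166 55.143
2 2.892 10.254 88.022
3 1.562 2.990 105.777
final: 105.777 4.136

Arc 1: start y=12.020, vy=21.310 → t=4.850, apex=35.166, x_land=55.143, impact vy=-26.267
  bounce: vy ← 0.54·26.267 = 14.184
Arc 2: start y=0.000, vy=14.184 → t=2.892, apex=10.254, x_land=88.022, impact vy=-14.184
  bounce: vy ← 0.54·14.184 = 7.659
Arc 3: start y=0.000, vy=7.659 → t=1.562, apex=2.990, x_land=105.777, impact vy=-7.659
  bounce: vy ← 0.54·7.659 = 4.136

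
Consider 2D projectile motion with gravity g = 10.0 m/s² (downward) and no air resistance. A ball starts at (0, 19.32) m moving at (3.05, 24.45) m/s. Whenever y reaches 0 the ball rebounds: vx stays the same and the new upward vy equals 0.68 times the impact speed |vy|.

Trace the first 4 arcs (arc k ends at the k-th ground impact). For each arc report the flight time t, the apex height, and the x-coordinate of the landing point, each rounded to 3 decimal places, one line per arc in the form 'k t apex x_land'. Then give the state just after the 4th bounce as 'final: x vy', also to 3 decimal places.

1 5.582 49.210 17.026
2 4.267 22.755 30.039
3 2.901 10.522 38.888
4 1.973 4.865 44.905
final: 44.905 6.708

Arc 1: start y=19.320, vy=24.450 → t=5.582, apex=49.210, x_land=17.026, impact vy=-31.372
  bounce: vy ← 0.68·31.372 = 21.333
Arc 2: start y=0.000, vy=21.333 → t=4.267, apex=22.755, x_land=30.039, impact vy=-21.333
  bounce: vy ← 0.68·21.333 = 14.506
Arc 3: start y=0.000, vy=14.506 → t=2.901, apex=10.522, x_land=38.888, impact vy=-14.506
  bounce: vy ← 0.68·14.506 = 9.864
Arc 4: start y=0.000, vy=9.864 → t=1.973, apex=4.865, x_land=44.905, impact vy=-9.864
  bounce: vy ← 0.68·9.864 = 6.708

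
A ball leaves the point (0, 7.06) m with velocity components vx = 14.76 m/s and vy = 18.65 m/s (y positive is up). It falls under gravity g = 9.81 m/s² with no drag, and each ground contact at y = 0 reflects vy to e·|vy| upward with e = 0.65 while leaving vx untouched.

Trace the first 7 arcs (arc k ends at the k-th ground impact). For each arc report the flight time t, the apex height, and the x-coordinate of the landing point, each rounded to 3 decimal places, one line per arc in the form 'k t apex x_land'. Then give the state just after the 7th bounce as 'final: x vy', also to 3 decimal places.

1 4.149 24.788 61.241
2 2.922 10.473 104.376
3 1.900 4.425 132.414
4 1.235 1.869 150.639
5 0.803 0.790 162.485
6 0.522 0.334 170.185
7 0.339 0.141 175.190
final: 175.190 1.081

Arc 1: start y=7.060, vy=18.650 → t=4.149, apex=24.788, x_land=61.241, impact vy=-22.053
  bounce: vy ← 0.65·22.053 = 14.335
Arc 2: start y=0.000, vy=14.335 → t=2.922, apex=10.473, x_land=104.376, impact vy=-14.335
  bounce: vy ← 0.65·14.335 = 9.317
Arc 3: start y=0.000, vy=9.317 → t=1.900, apex=4.425, x_land=132.414, impact vy=-9.317
  bounce: vy ← 0.65·9.317 = 6.056
Arc 4: start y=0.000, vy=6.056 → t=1.235, apex=1.869, x_land=150.639, impact vy=-6.056
  bounce: vy ← 0.65·6.056 = 3.937
Arc 5: start y=0.000, vy=3.937 → t=0.803, apex=0.790, x_land=162.485, impact vy=-3.937
  bounce: vy ← 0.65·3.937 = 2.559
Arc 6: start y=0.000, vy=2.559 → t=0.522, apex=0.334, x_land=170.185, impact vy=-2.559
  bounce: vy ← 0.65·2.559 = 1.663
Arc 7: start y=0.000, vy=1.663 → t=0.339, apex=0.141, x_land=175.190, impact vy=-1.663
  bounce: vy ← 0.65·1.663 = 1.081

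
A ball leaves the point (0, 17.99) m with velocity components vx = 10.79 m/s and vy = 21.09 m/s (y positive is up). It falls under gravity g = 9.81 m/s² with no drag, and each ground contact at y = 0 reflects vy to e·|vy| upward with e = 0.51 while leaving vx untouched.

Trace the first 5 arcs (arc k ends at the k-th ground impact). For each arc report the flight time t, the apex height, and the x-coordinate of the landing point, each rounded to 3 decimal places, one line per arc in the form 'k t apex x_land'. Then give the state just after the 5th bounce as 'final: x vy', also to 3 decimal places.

Arc 1: start y=17.990, vy=21.090 → t=5.029, apex=40.660, x_land=54.263, impact vy=-28.245
  bounce: vy ← 0.51·28.245 = 14.405
Arc 2: start y=0.000, vy=14.405 → t=2.937, apex=10.576, x_land=85.950, impact vy=-14.405
  bounce: vy ← 0.51·14.405 = 7.346
Arc 3: start y=0.000, vy=7.346 → t=1.498, apex=2.751, x_land=102.111, impact vy=-7.346
  bounce: vy ← 0.51·7.346 = 3.747
Arc 4: start y=0.000, vy=3.747 → t=0.764, apex=0.715, x_land=110.353, impact vy=-3.747
  bounce: vy ← 0.51·3.747 = 1.911
Arc 5: start y=0.000, vy=1.911 → t=0.390, apex=0.186, x_land=114.556, impact vy=-1.911
  bounce: vy ← 0.51·1.911 = 0.975

1 5.029 40.660 54.263
2 2.937 10.576 85.950
3 1.498 2.751 102.111
4 0.764 0.715 110.353
5 0.390 0.186 114.556
final: 114.556 0.975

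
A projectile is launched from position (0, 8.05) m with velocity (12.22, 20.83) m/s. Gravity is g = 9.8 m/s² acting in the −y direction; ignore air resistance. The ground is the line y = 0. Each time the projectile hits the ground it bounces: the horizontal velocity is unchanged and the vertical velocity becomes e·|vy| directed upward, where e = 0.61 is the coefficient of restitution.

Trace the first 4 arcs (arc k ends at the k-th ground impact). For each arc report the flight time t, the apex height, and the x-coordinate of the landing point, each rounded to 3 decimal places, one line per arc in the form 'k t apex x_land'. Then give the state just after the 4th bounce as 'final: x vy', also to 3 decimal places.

1 4.608 30.187 56.305
2 3.028 11.233 93.308
3 1.847 4.180 115.880
4 1.127 1.555 129.649
final: 129.649 3.368

Arc 1: start y=8.050, vy=20.830 → t=4.608, apex=30.187, x_land=56.305, impact vy=-24.324
  bounce: vy ← 0.61·24.324 = 14.838
Arc 2: start y=0.000, vy=14.838 → t=3.028, apex=11.233, x_land=93.308, impact vy=-14.838
  bounce: vy ← 0.61·14.838 = 9.051
Arc 3: start y=0.000, vy=9.051 → t=1.847, apex=4.180, x_land=115.880, impact vy=-9.051
  bounce: vy ← 0.61·9.051 = 5.521
Arc 4: start y=0.000, vy=5.521 → t=1.127, apex=1.555, x_land=129.649, impact vy=-5.521
  bounce: vy ← 0.61·5.521 = 3.368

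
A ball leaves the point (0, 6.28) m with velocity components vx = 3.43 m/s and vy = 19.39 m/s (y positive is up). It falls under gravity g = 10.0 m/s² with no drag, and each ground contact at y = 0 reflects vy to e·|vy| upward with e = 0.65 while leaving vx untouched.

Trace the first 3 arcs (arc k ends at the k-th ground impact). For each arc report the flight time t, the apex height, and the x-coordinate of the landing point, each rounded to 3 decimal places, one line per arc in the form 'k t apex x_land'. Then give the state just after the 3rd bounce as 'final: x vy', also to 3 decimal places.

Arc 1: start y=6.280, vy=19.390 → t=4.179, apex=25.079, x_land=14.333, impact vy=-22.396
  bounce: vy ← 0.65·22.396 = 14.557
Arc 2: start y=0.000, vy=14.557 → t=2.911, apex=10.596, x_land=24.319, impact vy=-14.557
  bounce: vy ← 0.65·14.557 = 9.462
Arc 3: start y=0.000, vy=9.462 → t=1.892, apex=4.477, x_land=30.810, impact vy=-9.462
  bounce: vy ← 0.65·9.462 = 6.150

1 4.179 25.079 14.333
2 2.911 10.596 24.319
3 1.892 4.477 30.810
final: 30.810 6.150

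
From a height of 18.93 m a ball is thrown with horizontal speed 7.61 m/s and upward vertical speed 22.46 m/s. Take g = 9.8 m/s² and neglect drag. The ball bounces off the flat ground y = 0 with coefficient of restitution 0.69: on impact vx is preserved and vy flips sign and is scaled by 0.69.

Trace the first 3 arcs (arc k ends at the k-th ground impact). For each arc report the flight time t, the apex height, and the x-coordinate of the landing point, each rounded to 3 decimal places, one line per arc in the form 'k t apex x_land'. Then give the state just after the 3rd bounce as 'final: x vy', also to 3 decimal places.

Arc 1: start y=18.930, vy=22.460 → t=5.311, apex=44.667, x_land=40.417, impact vy=-29.589
  bounce: vy ← 0.69·29.589 = 20.416
Arc 2: start y=0.000, vy=20.416 → t=4.167, apex=21.266, x_land=72.125, impact vy=-20.416
  bounce: vy ← 0.69·20.416 = 14.087
Arc 3: start y=0.000, vy=14.087 → t=2.875, apex=10.125, x_land=94.003, impact vy=-14.087
  bounce: vy ← 0.69·14.087 = 9.720

1 5.311 44.667 40.417
2 4.167 21.266 72.125
3 2.875 10.125 94.003
final: 94.003 9.720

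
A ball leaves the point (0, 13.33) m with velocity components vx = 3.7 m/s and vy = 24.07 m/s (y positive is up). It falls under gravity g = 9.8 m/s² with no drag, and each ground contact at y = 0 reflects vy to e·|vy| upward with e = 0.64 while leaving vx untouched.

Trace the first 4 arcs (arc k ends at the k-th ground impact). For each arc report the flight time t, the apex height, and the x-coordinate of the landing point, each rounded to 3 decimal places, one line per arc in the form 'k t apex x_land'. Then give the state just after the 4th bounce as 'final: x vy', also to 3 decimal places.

Arc 1: start y=13.330, vy=24.070 → t=5.415, apex=42.889, x_land=20.034, impact vy=-28.994
  bounce: vy ← 0.64·28.994 = 18.556
Arc 2: start y=0.000, vy=18.556 → t=3.787, apex=17.568, x_land=34.046, impact vy=-18.556
  bounce: vy ← 0.64·18.556 = 11.876
Arc 3: start y=0.000, vy=11.876 → t=2.424, apex=7.196, x_land=43.013, impact vy=-11.876
  bounce: vy ← 0.64·11.876 = 7.601
Arc 4: start y=0.000, vy=7.601 → t=1.551, apex=2.947, x_land=48.752, impact vy=-7.601
  bounce: vy ← 0.64·7.601 = 4.864

1 5.415 42.889 20.034
2 3.787 17.568 34.046
3 2.424 7.196 43.013
4 1.551 2.947 48.752
final: 48.752 4.864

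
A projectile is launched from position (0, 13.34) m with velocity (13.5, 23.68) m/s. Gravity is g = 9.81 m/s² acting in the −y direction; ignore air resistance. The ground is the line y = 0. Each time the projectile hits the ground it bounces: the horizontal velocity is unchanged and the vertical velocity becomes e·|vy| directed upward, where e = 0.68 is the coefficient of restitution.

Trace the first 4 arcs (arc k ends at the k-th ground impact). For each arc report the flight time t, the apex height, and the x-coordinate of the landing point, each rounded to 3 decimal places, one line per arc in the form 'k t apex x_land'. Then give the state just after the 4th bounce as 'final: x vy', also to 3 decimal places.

Arc 1: start y=13.340, vy=23.680 → t=5.337, apex=41.920, x_land=72.053, impact vy=-28.679
  bounce: vy ← 0.68·28.679 = 19.502
Arc 2: start y=0.000, vy=19.502 → t=3.976, apex=19.384, x_land=125.727, impact vy=-19.502
  bounce: vy ← 0.68·19.502 = 13.261
Arc 3: start y=0.000, vy=13.261 → t=2.704, apex=8.963, x_land=162.226, impact vy=-13.261
  bounce: vy ← 0.68·13.261 = 9.018
Arc 4: start y=0.000, vy=9.018 → t=1.838, apex=4.145, x_land=187.045, impact vy=-9.018
  bounce: vy ← 0.68·9.018 = 6.132

1 5.337 41.920 72.053
2 3.976 19.384 125.727
3 2.704 8.963 162.226
4 1.838 4.145 187.045
final: 187.045 6.132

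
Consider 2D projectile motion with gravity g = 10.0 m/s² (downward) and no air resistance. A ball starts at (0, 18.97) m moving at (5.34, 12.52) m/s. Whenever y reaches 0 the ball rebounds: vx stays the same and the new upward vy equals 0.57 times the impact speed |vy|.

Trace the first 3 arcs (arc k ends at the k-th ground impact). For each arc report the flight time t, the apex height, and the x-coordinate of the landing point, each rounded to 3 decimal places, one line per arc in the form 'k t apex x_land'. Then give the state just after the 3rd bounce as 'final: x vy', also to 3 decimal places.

1 3.567 26.808 19.050
2 2.640 8.710 33.146
3 1.505 2.830 41.181
final: 41.181 4.288

Arc 1: start y=18.970, vy=12.520 → t=3.567, apex=26.808, x_land=19.050, impact vy=-23.155
  bounce: vy ← 0.57·23.155 = 13.198
Arc 2: start y=0.000, vy=13.198 → t=2.640, apex=8.710, x_land=33.146, impact vy=-13.198
  bounce: vy ← 0.57·13.198 = 7.523
Arc 3: start y=0.000, vy=7.523 → t=1.505, apex=2.830, x_land=41.181, impact vy=-7.523
  bounce: vy ← 0.57·7.523 = 4.288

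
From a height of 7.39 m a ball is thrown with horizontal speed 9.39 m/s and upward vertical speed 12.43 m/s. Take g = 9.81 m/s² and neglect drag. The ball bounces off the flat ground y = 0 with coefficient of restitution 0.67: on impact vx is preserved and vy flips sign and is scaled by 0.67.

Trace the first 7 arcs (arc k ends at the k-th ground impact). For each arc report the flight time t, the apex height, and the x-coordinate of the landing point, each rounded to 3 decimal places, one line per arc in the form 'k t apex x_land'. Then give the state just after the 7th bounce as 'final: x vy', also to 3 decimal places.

Arc 1: start y=7.390, vy=12.430 → t=3.031, apex=15.265, x_land=28.463, impact vy=-17.306
  bounce: vy ← 0.67·17.306 = 11.595
Arc 2: start y=0.000, vy=11.595 → t=2.364, apex=6.852, x_land=50.660, impact vy=-11.595
  bounce: vy ← 0.67·11.595 = 7.769
Arc 3: start y=0.000, vy=7.769 → t=1.584, apex=3.076, x_land=65.532, impact vy=-7.769
  bounce: vy ← 0.67·7.769 = 5.205
Arc 4: start y=0.000, vy=5.205 → t=1.061, apex=1.381, x_land=75.496, impact vy=-5.205
  bounce: vy ← 0.67·5.205 = 3.487
Arc 5: start y=0.000, vy=3.487 → t=0.711, apex=0.620, x_land=82.173, impact vy=-3.487
  bounce: vy ← 0.67·3.487 = 2.337
Arc 6: start y=0.000, vy=2.337 → t=0.476, apex=0.278, x_land=86.645, impact vy=-2.337
  bounce: vy ← 0.67·2.337 = 1.565
Arc 7: start y=0.000, vy=1.565 → t=0.319, apex=0.125, x_land=89.642, impact vy=-1.565
  bounce: vy ← 0.67·1.565 = 1.049

1 3.031 15.265 28.463
2 2.364 6.852 50.660
3 1.584 3.076 65.532
4 1.061 1.381 75.496
5 0.711 0.620 82.173
6 0.476 0.278 86.645
7 0.319 0.125 89.642
final: 89.642 1.049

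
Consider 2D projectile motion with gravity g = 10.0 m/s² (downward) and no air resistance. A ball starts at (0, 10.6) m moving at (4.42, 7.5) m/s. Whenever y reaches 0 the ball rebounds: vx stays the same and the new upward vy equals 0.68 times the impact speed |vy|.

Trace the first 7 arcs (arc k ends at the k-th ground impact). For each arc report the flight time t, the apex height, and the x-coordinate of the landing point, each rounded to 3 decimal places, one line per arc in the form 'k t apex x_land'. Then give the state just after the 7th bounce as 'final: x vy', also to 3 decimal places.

Arc 1: start y=10.600, vy=7.500 → t=2.388, apex=13.412, x_land=10.554, impact vy=-16.378
  bounce: vy ← 0.68·16.378 = 11.137
Arc 2: start y=0.000, vy=11.137 → t=2.227, apex=6.202, x_land=20.400, impact vy=-11.137
  bounce: vy ← 0.68·11.137 = 7.573
Arc 3: start y=0.000, vy=7.573 → t=1.515, apex=2.868, x_land=27.094, impact vy=-7.573
  bounce: vy ← 0.68·7.573 = 5.150
Arc 4: start y=0.000, vy=5.150 → t=1.030, apex=1.326, x_land=31.647, impact vy=-5.150
  bounce: vy ← 0.68·5.150 = 3.502
Arc 5: start y=0.000, vy=3.502 → t=0.700, apex=0.613, x_land=34.743, impact vy=-3.502
  bounce: vy ← 0.68·3.502 = 2.381
Arc 6: start y=0.000, vy=2.381 → t=0.476, apex=0.284, x_land=36.848, impact vy=-2.381
  bounce: vy ← 0.68·2.381 = 1.619
Arc 7: start y=0.000, vy=1.619 → t=0.324, apex=0.131, x_land=38.279, impact vy=-1.619
  bounce: vy ← 0.68·1.619 = 1.101

1 2.388 13.412 10.554
2 2.227 6.202 20.400
3 1.515 2.868 27.094
4 1.030 1.326 31.647
5 0.700 0.613 34.743
6 0.476 0.284 36.848
7 0.324 0.131 38.279
final: 38.279 1.101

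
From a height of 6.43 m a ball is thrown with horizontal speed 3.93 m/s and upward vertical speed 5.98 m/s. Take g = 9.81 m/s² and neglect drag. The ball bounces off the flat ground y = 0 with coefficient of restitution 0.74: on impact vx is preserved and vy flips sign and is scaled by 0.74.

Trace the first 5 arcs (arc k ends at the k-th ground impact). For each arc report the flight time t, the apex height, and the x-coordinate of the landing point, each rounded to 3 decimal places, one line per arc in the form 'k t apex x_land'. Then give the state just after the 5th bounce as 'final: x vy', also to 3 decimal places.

1 1.907 8.253 7.493
2 1.920 4.519 15.038
3 1.421 2.475 20.621
4 1.051 1.355 24.752
5 0.778 0.742 27.809
final: 27.809 2.824

Arc 1: start y=6.430, vy=5.980 → t=1.907, apex=8.253, x_land=7.493, impact vy=-12.725
  bounce: vy ← 0.74·12.725 = 9.416
Arc 2: start y=0.000, vy=9.416 → t=1.920, apex=4.519, x_land=15.038, impact vy=-9.416
  bounce: vy ← 0.74·9.416 = 6.968
Arc 3: start y=0.000, vy=6.968 → t=1.421, apex=2.475, x_land=20.621, impact vy=-6.968
  bounce: vy ← 0.74·6.968 = 5.156
Arc 4: start y=0.000, vy=5.156 → t=1.051, apex=1.355, x_land=24.752, impact vy=-5.156
  bounce: vy ← 0.74·5.156 = 3.816
Arc 5: start y=0.000, vy=3.816 → t=0.778, apex=0.742, x_land=27.809, impact vy=-3.816
  bounce: vy ← 0.74·3.816 = 2.824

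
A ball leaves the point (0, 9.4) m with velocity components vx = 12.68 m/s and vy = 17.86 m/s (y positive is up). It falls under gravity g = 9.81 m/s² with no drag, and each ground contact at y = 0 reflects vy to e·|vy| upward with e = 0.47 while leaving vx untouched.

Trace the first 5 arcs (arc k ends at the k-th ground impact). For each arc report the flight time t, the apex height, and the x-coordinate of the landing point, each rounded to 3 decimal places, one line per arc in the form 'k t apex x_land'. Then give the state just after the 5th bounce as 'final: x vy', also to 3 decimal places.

Arc 1: start y=9.400, vy=17.860 → t=4.108, apex=25.658, x_land=52.086, impact vy=-22.437
  bounce: vy ← 0.47·22.437 = 10.545
Arc 2: start y=0.000, vy=10.545 → t=2.150, apex=5.668, x_land=79.347, impact vy=-10.545
  bounce: vy ← 0.47·10.545 = 4.956
Arc 3: start y=0.000, vy=4.956 → t=1.010, apex=1.252, x_land=92.159, impact vy=-4.956
  bounce: vy ← 0.47·4.956 = 2.329
Arc 4: start y=0.000, vy=2.329 → t=0.475, apex=0.277, x_land=98.181, impact vy=-2.329
  bounce: vy ← 0.47·2.329 = 1.095
Arc 5: start y=0.000, vy=1.095 → t=0.223, apex=0.061, x_land=101.011, impact vy=-1.095
  bounce: vy ← 0.47·1.095 = 0.515

1 4.108 25.658 52.086
2 2.150 5.668 79.347
3 1.010 1.252 92.159
4 0.475 0.277 98.181
5 0.223 0.061 101.011
final: 101.011 0.515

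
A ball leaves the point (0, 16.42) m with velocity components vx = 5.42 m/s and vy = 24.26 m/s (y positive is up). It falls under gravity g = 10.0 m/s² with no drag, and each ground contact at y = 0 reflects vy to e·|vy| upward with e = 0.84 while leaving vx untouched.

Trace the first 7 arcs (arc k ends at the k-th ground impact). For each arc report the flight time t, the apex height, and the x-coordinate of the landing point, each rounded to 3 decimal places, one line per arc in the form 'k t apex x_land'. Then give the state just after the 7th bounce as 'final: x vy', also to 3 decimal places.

1 5.454 45.847 29.561
2 5.087 32.350 57.134
3 4.273 22.826 80.295
4 3.590 16.106 99.751
5 3.015 11.364 116.093
6 2.533 8.019 129.821
7 2.128 5.658 141.352
final: 141.352 8.936

Arc 1: start y=16.420, vy=24.260 → t=5.454, apex=45.847, x_land=29.561, impact vy=-30.281
  bounce: vy ← 0.84·30.281 = 25.436
Arc 2: start y=0.000, vy=25.436 → t=5.087, apex=32.350, x_land=57.134, impact vy=-25.436
  bounce: vy ← 0.84·25.436 = 21.366
Arc 3: start y=0.000, vy=21.366 → t=4.273, apex=22.826, x_land=80.295, impact vy=-21.366
  bounce: vy ← 0.84·21.366 = 17.948
Arc 4: start y=0.000, vy=17.948 → t=3.590, apex=16.106, x_land=99.751, impact vy=-17.948
  bounce: vy ← 0.84·17.948 = 15.076
Arc 5: start y=0.000, vy=15.076 → t=3.015, apex=11.364, x_land=116.093, impact vy=-15.076
  bounce: vy ← 0.84·15.076 = 12.664
Arc 6: start y=0.000, vy=12.664 → t=2.533, apex=8.019, x_land=129.821, impact vy=-12.664
  bounce: vy ← 0.84·12.664 = 10.638
Arc 7: start y=0.000, vy=10.638 → t=2.128, apex=5.658, x_land=141.352, impact vy=-10.638
  bounce: vy ← 0.84·10.638 = 8.936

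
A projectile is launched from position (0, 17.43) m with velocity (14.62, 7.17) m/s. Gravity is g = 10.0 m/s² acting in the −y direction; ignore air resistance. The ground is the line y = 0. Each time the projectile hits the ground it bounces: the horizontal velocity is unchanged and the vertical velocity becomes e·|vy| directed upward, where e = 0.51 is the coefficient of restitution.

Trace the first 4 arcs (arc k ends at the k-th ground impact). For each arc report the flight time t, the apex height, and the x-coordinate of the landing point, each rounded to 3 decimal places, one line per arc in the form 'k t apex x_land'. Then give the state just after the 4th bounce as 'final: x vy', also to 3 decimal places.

Arc 1: start y=17.430, vy=7.170 → t=2.717, apex=20.000, x_land=39.723, impact vy=-20.000
  bounce: vy ← 0.51·20.000 = 10.200
Arc 2: start y=0.000, vy=10.200 → t=2.040, apex=5.202, x_land=69.548, impact vy=-10.200
  bounce: vy ← 0.51·10.200 = 5.202
Arc 3: start y=0.000, vy=5.202 → t=1.040, apex=1.353, x_land=84.759, impact vy=-5.202
  bounce: vy ← 0.51·5.202 = 2.653
Arc 4: start y=0.000, vy=2.653 → t=0.531, apex=0.352, x_land=92.516, impact vy=-2.653
  bounce: vy ← 0.51·2.653 = 1.353

1 2.717 20.000 39.723
2 2.040 5.202 69.548
3 1.040 1.353 84.759
4 0.531 0.352 92.516
final: 92.516 1.353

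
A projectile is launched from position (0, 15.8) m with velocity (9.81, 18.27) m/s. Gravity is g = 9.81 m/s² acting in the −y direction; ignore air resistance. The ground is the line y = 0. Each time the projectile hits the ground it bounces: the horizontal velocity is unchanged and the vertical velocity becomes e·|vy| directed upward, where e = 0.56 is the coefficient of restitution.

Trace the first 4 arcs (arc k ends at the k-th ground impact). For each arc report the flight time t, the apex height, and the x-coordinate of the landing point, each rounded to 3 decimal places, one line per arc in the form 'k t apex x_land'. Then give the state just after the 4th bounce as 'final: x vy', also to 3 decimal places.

Arc 1: start y=15.800, vy=18.270 → t=4.449, apex=32.813, x_land=43.643, impact vy=-25.373
  bounce: vy ← 0.56·25.373 = 14.209
Arc 2: start y=0.000, vy=14.209 → t=2.897, apex=10.290, x_land=72.061, impact vy=-14.209
  bounce: vy ← 0.56·14.209 = 7.957
Arc 3: start y=0.000, vy=7.957 → t=1.622, apex=3.227, x_land=87.975, impact vy=-7.957
  bounce: vy ← 0.56·7.957 = 4.456
Arc 4: start y=0.000, vy=4.456 → t=0.908, apex=1.012, x_land=96.887, impact vy=-4.456
  bounce: vy ← 0.56·4.456 = 2.495

1 4.449 32.813 43.643
2 2.897 10.290 72.061
3 1.622 3.227 87.975
4 0.908 1.012 96.887
final: 96.887 2.495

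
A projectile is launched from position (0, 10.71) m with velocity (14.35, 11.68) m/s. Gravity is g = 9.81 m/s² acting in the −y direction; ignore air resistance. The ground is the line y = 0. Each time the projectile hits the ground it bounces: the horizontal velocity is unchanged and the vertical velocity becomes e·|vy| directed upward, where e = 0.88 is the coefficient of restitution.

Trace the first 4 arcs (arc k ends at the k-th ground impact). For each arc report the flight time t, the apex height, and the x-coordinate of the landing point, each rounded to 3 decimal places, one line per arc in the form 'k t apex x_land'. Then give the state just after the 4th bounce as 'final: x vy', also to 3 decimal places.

Arc 1: start y=10.710, vy=11.680 → t=3.088, apex=17.663, x_land=44.317, impact vy=-18.616
  bounce: vy ← 0.88·18.616 = 16.382
Arc 2: start y=0.000, vy=16.382 → t=3.340, apex=13.678, x_land=92.244, impact vy=-16.382
  bounce: vy ← 0.88·16.382 = 14.416
Arc 3: start y=0.000, vy=14.416 → t=2.939, apex=10.593, x_land=134.419, impact vy=-14.416
  bounce: vy ← 0.88·14.416 = 12.686
Arc 4: start y=0.000, vy=12.686 → t=2.586, apex=8.203, x_land=171.534, impact vy=-12.686
  bounce: vy ← 0.88·12.686 = 11.164

1 3.088 17.663 44.317
2 3.340 13.678 92.244
3 2.939 10.593 134.419
4 2.586 8.203 171.534
final: 171.534 11.164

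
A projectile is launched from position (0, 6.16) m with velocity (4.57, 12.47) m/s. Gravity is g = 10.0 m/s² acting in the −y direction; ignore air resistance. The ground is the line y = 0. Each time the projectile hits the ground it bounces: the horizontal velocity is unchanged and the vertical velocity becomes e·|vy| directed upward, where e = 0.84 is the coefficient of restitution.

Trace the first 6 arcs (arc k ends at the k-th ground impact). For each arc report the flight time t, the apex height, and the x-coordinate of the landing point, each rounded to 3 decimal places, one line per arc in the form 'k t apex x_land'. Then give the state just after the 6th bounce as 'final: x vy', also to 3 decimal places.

Arc 1: start y=6.160, vy=12.470 → t=2.916, apex=13.935, x_land=13.328, impact vy=-16.694
  bounce: vy ← 0.84·16.694 = 14.023
Arc 2: start y=0.000, vy=14.023 → t=2.805, apex=9.833, x_land=26.145, impact vy=-14.023
  bounce: vy ← 0.84·14.023 = 11.780
Arc 3: start y=0.000, vy=11.780 → t=2.356, apex=6.938, x_land=36.912, impact vy=-11.780
  bounce: vy ← 0.84·11.780 = 9.895
Arc 4: start y=0.000, vy=9.895 → t=1.979, apex=4.895, x_land=45.956, impact vy=-9.895
  bounce: vy ← 0.84·9.895 = 8.312
Arc 5: start y=0.000, vy=8.312 → t=1.662, apex=3.454, x_land=53.553, impact vy=-8.312
  bounce: vy ← 0.84·8.312 = 6.982
Arc 6: start y=0.000, vy=6.982 → t=1.396, apex=2.437, x_land=59.934, impact vy=-6.982
  bounce: vy ← 0.84·6.982 = 5.865

1 2.916 13.935 13.328
2 2.805 9.833 26.145
3 2.356 6.938 36.912
4 1.979 4.895 45.956
5 1.662 3.454 53.553
6 1.396 2.437 59.934
final: 59.934 5.865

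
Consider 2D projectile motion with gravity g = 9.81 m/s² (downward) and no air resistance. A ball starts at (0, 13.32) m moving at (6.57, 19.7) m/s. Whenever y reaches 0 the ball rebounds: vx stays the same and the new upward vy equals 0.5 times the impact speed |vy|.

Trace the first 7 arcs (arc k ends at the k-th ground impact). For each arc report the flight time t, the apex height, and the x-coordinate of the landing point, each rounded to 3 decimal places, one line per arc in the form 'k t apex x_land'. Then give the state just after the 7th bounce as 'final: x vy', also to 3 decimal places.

Arc 1: start y=13.320, vy=19.700 → t=4.606, apex=33.100, x_land=30.261, impact vy=-25.484
  bounce: vy ← 0.5·25.484 = 12.742
Arc 2: start y=0.000, vy=12.742 → t=2.598, apex=8.275, x_land=47.328, impact vy=-12.742
  bounce: vy ← 0.5·12.742 = 6.371
Arc 3: start y=0.000, vy=6.371 → t=1.299, apex=2.069, x_land=55.862, impact vy=-6.371
  bounce: vy ← 0.5·6.371 = 3.185
Arc 4: start y=0.000, vy=3.185 → t=0.649, apex=0.517, x_land=60.128, impact vy=-3.185
  bounce: vy ← 0.5·3.185 = 1.593
Arc 5: start y=0.000, vy=1.593 → t=0.325, apex=0.129, x_land=62.262, impact vy=-1.593
  bounce: vy ← 0.5·1.593 = 0.796
Arc 6: start y=0.000, vy=0.796 → t=0.162, apex=0.032, x_land=63.328, impact vy=-0.796
  bounce: vy ← 0.5·0.796 = 0.398
Arc 7: start y=0.000, vy=0.398 → t=0.081, apex=0.008, x_land=63.862, impact vy=-0.398
  bounce: vy ← 0.5·0.398 = 0.199

1 4.606 33.100 30.261
2 2.598 8.275 47.328
3 1.299 2.069 55.862
4 0.649 0.517 60.128
5 0.325 0.129 62.262
6 0.162 0.032 63.328
7 0.081 0.008 63.862
final: 63.862 0.199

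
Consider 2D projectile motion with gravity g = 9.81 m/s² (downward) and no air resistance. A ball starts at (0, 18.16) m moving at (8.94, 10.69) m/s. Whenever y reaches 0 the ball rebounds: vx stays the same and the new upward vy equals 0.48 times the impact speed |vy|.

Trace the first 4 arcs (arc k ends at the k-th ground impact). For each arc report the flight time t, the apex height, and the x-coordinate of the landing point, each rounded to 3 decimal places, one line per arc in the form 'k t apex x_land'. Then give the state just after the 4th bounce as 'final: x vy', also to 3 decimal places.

Arc 1: start y=18.160, vy=10.690 → t=3.301, apex=23.984, x_land=29.511, impact vy=-21.693
  bounce: vy ← 0.48·21.693 = 10.413
Arc 2: start y=0.000, vy=10.413 → t=2.123, apex=5.526, x_land=48.489, impact vy=-10.413
  bounce: vy ← 0.48·10.413 = 4.998
Arc 3: start y=0.000, vy=4.998 → t=1.019, apex=1.273, x_land=57.599, impact vy=-4.998
  bounce: vy ← 0.48·4.998 = 2.399
Arc 4: start y=0.000, vy=2.399 → t=0.489, apex=0.293, x_land=61.971, impact vy=-2.399
  bounce: vy ← 0.48·2.399 = 1.152

1 3.301 23.984 29.511
2 2.123 5.526 48.489
3 1.019 1.273 57.599
4 0.489 0.293 61.971
final: 61.971 1.152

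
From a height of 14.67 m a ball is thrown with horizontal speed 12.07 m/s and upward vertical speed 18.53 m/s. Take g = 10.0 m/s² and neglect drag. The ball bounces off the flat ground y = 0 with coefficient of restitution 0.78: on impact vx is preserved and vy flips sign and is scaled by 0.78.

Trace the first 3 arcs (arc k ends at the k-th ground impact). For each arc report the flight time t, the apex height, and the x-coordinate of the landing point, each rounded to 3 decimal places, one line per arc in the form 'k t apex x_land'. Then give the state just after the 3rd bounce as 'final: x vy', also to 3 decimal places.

Arc 1: start y=14.670, vy=18.530 → t=4.376, apex=31.838, x_land=52.823, impact vy=-25.234
  bounce: vy ← 0.78·25.234 = 19.683
Arc 2: start y=0.000, vy=19.683 → t=3.937, apex=19.370, x_land=100.337, impact vy=-19.683
  bounce: vy ← 0.78·19.683 = 15.352
Arc 3: start y=0.000, vy=15.352 → t=3.070, apex=11.785, x_land=137.398, impact vy=-15.352
  bounce: vy ← 0.78·15.352 = 11.975

1 4.376 31.838 52.823
2 3.937 19.370 100.337
3 3.070 11.785 137.398
final: 137.398 11.975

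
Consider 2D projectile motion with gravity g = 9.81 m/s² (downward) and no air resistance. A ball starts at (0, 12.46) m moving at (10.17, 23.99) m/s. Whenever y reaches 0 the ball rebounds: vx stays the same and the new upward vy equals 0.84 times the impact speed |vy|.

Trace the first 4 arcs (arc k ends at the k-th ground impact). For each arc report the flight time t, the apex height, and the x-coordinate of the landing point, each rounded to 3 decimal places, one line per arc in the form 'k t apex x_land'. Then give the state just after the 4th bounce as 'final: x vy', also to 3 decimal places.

1 5.364 41.793 54.557
2 4.904 29.489 104.429
3 4.119 20.808 146.323
4 3.460 14.682 181.513
final: 181.513 14.257

Arc 1: start y=12.460, vy=23.990 → t=5.364, apex=41.793, x_land=54.557, impact vy=-28.635
  bounce: vy ← 0.84·28.635 = 24.054
Arc 2: start y=0.000, vy=24.054 → t=4.904, apex=29.489, x_land=104.429, impact vy=-24.054
  bounce: vy ← 0.84·24.054 = 20.205
Arc 3: start y=0.000, vy=20.205 → t=4.119, apex=20.808, x_land=146.323, impact vy=-20.205
  bounce: vy ← 0.84·20.205 = 16.972
Arc 4: start y=0.000, vy=16.972 → t=3.460, apex=14.682, x_land=181.513, impact vy=-16.972
  bounce: vy ← 0.84·16.972 = 14.257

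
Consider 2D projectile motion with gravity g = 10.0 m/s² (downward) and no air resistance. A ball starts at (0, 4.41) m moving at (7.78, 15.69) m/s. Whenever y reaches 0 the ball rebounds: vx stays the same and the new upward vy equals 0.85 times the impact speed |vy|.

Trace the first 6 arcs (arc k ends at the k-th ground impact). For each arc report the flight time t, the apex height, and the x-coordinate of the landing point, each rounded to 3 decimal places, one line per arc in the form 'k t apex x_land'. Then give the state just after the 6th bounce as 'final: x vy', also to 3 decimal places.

1 3.398 16.719 26.433
2 3.109 12.079 50.618
3 2.642 8.727 71.176
4 2.246 6.305 88.649
5 1.909 4.556 103.502
6 1.623 3.292 116.127
final: 116.127 6.897

Arc 1: start y=4.410, vy=15.690 → t=3.398, apex=16.719, x_land=26.433, impact vy=-18.286
  bounce: vy ← 0.85·18.286 = 15.543
Arc 2: start y=0.000, vy=15.543 → t=3.109, apex=12.079, x_land=50.618, impact vy=-15.543
  bounce: vy ← 0.85·15.543 = 13.212
Arc 3: start y=0.000, vy=13.212 → t=2.642, apex=8.727, x_land=71.176, impact vy=-13.212
  bounce: vy ← 0.85·13.212 = 11.230
Arc 4: start y=0.000, vy=11.230 → t=2.246, apex=6.305, x_land=88.649, impact vy=-11.230
  bounce: vy ← 0.85·11.230 = 9.545
Arc 5: start y=0.000, vy=9.545 → t=1.909, apex=4.556, x_land=103.502, impact vy=-9.545
  bounce: vy ← 0.85·9.545 = 8.114
Arc 6: start y=0.000, vy=8.114 → t=1.623, apex=3.292, x_land=116.127, impact vy=-8.114
  bounce: vy ← 0.85·8.114 = 6.897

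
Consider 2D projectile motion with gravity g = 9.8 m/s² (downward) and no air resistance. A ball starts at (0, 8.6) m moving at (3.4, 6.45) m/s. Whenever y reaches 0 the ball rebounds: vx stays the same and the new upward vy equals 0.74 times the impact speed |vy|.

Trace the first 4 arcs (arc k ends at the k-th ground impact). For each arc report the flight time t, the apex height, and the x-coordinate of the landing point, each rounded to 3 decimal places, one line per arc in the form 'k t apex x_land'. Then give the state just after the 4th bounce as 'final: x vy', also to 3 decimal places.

1 2.137 10.723 7.267
2 2.189 5.872 14.711
3 1.620 3.215 20.219
4 1.199 1.761 24.296
final: 24.296 4.347

Arc 1: start y=8.600, vy=6.450 → t=2.137, apex=10.723, x_land=7.267, impact vy=-14.497
  bounce: vy ← 0.74·14.497 = 10.728
Arc 2: start y=0.000, vy=10.728 → t=2.189, apex=5.872, x_land=14.711, impact vy=-10.728
  bounce: vy ← 0.74·10.728 = 7.939
Arc 3: start y=0.000, vy=7.939 → t=1.620, apex=3.215, x_land=20.219, impact vy=-7.939
  bounce: vy ← 0.74·7.939 = 5.875
Arc 4: start y=0.000, vy=5.875 → t=1.199, apex=1.761, x_land=24.296, impact vy=-5.875
  bounce: vy ← 0.74·5.875 = 4.347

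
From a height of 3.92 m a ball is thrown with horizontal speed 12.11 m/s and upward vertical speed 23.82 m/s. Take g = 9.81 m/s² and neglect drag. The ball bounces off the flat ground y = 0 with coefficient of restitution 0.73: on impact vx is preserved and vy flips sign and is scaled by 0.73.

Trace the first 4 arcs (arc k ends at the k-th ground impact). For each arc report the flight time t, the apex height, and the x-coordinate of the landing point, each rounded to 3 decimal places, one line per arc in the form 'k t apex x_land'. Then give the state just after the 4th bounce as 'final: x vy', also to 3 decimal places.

1 5.016 32.839 60.739
2 3.778 17.500 106.487
3 2.758 9.326 139.883
4 2.013 4.970 164.262
final: 164.262 7.208

Arc 1: start y=3.920, vy=23.820 → t=5.016, apex=32.839, x_land=60.739, impact vy=-25.383
  bounce: vy ← 0.73·25.383 = 18.530
Arc 2: start y=0.000, vy=18.530 → t=3.778, apex=17.500, x_land=106.487, impact vy=-18.530
  bounce: vy ← 0.73·18.530 = 13.527
Arc 3: start y=0.000, vy=13.527 → t=2.758, apex=9.326, x_land=139.883, impact vy=-13.527
  bounce: vy ← 0.73·13.527 = 9.874
Arc 4: start y=0.000, vy=9.874 → t=2.013, apex=4.970, x_land=164.262, impact vy=-9.874
  bounce: vy ← 0.73·9.874 = 7.208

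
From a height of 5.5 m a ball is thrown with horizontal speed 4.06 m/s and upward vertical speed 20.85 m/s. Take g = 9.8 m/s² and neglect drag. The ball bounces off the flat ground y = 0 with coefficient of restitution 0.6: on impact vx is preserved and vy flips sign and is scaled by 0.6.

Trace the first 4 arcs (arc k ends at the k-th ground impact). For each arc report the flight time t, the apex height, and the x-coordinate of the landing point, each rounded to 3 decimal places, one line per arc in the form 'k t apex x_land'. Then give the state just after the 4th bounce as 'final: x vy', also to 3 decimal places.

Arc 1: start y=5.500, vy=20.850 → t=4.504, apex=27.680, x_land=18.287, impact vy=-23.292
  bounce: vy ← 0.6·23.292 = 13.975
Arc 2: start y=0.000, vy=13.975 → t=2.852, apex=9.965, x_land=29.867, impact vy=-13.975
  bounce: vy ← 0.6·13.975 = 8.385
Arc 3: start y=0.000, vy=8.385 → t=1.711, apex=3.587, x_land=36.815, impact vy=-8.385
  bounce: vy ← 0.6·8.385 = 5.031
Arc 4: start y=0.000, vy=5.031 → t=1.027, apex=1.291, x_land=40.983, impact vy=-5.031
  bounce: vy ← 0.6·5.031 = 3.019

1 4.504 27.680 18.287
2 2.852 9.965 29.867
3 1.711 3.587 36.815
4 1.027 1.291 40.983
final: 40.983 3.019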